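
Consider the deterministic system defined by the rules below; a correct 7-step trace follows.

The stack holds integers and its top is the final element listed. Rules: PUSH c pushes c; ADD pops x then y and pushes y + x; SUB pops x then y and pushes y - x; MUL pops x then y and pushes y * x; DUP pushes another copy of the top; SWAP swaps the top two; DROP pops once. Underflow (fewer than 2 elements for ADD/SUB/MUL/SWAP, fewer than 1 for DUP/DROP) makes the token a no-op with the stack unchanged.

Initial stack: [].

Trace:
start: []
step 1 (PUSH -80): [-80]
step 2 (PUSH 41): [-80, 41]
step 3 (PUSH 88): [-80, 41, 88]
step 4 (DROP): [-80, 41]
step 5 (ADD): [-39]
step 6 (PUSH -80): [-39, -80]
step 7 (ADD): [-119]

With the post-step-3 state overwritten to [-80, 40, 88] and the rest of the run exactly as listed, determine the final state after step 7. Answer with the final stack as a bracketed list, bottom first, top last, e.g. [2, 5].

[-120]

state after step 3 := [-80, 40, 88]
step 4 (DROP): [-80, 40]
step 5 (ADD): [-40]
step 6 (PUSH -80): [-40, -80]
step 7 (ADD): [-120]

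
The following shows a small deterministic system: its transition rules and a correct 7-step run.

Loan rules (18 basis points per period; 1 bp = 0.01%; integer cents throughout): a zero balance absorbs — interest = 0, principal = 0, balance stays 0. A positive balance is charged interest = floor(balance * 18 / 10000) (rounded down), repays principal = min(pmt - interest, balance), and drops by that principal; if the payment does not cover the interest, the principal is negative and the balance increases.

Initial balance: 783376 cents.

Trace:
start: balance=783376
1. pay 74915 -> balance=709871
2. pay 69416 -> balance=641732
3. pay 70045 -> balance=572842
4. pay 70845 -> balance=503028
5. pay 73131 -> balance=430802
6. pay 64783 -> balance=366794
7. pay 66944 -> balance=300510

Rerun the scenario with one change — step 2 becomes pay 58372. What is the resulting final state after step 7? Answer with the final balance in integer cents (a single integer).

(re-executing from step 2 with the substitution; state before step 2: balance=709871)
2. pay 58372 -> balance=652776
3. pay 70045 -> balance=583905
4. pay 70845 -> balance=514111
5. pay 73131 -> balance=441905
6. pay 64783 -> balance=377917
7. pay 66944 -> balance=311653

311653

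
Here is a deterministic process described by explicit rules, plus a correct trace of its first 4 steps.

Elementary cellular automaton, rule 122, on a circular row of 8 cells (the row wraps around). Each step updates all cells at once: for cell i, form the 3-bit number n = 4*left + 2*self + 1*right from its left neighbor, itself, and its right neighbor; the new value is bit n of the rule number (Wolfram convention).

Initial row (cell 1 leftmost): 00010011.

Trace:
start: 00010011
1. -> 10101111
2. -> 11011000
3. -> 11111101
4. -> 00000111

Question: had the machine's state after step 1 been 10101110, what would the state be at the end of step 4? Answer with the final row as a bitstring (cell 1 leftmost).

state after step 1 := 10101110
2. -> 01011011
3. -> 10111111
4. -> 11100000

11100000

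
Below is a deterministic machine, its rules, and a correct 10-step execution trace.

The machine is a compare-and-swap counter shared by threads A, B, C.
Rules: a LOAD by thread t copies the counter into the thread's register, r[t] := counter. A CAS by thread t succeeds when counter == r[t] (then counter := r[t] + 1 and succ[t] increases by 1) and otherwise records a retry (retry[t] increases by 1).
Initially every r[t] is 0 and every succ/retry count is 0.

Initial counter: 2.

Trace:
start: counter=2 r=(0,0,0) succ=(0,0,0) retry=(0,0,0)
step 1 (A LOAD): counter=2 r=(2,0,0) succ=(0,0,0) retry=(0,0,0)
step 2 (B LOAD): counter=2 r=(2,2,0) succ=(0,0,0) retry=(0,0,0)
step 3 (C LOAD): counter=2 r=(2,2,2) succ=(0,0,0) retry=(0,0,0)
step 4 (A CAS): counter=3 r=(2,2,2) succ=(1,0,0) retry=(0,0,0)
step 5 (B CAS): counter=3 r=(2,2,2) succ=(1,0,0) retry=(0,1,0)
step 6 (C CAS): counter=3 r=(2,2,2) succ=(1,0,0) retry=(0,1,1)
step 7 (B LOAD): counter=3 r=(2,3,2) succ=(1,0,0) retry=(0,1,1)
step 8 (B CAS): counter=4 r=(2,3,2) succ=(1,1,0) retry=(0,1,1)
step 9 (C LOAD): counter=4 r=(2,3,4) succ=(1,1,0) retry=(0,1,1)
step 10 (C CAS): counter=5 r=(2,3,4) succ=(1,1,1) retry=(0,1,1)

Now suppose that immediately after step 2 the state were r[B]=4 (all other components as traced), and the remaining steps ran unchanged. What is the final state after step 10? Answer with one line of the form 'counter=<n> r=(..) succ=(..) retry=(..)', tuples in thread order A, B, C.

state after step 2 := counter=2 r=(2,4,0) succ=(0,0,0) retry=(0,0,0)
step 3 (C LOAD): counter=2 r=(2,4,2) succ=(0,0,0) retry=(0,0,0)
step 4 (A CAS): counter=3 r=(2,4,2) succ=(1,0,0) retry=(0,0,0)
step 5 (B CAS): counter=3 r=(2,4,2) succ=(1,0,0) retry=(0,1,0)
step 6 (C CAS): counter=3 r=(2,4,2) succ=(1,0,0) retry=(0,1,1)
step 7 (B LOAD): counter=3 r=(2,3,2) succ=(1,0,0) retry=(0,1,1)
step 8 (B CAS): counter=4 r=(2,3,2) succ=(1,1,0) retry=(0,1,1)
step 9 (C LOAD): counter=4 r=(2,3,4) succ=(1,1,0) retry=(0,1,1)
step 10 (C CAS): counter=5 r=(2,3,4) succ=(1,1,1) retry=(0,1,1)

counter=5 r=(2,3,4) succ=(1,1,1) retry=(0,1,1)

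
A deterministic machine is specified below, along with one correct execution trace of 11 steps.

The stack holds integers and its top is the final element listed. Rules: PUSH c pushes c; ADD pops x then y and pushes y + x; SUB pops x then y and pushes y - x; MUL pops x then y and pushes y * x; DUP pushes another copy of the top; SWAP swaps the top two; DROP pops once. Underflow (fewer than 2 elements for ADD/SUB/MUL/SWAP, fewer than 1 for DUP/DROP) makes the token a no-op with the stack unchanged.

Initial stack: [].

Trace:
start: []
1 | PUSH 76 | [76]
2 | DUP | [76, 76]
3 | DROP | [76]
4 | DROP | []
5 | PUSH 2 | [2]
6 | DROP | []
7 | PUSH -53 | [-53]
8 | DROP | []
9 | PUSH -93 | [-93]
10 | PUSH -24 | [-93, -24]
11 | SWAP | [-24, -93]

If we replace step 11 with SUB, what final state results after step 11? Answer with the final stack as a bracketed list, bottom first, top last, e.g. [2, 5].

(re-executing from step 11 with the substitution; state before step 11: [-93, -24])
11 | SUB | [-69]

[-69]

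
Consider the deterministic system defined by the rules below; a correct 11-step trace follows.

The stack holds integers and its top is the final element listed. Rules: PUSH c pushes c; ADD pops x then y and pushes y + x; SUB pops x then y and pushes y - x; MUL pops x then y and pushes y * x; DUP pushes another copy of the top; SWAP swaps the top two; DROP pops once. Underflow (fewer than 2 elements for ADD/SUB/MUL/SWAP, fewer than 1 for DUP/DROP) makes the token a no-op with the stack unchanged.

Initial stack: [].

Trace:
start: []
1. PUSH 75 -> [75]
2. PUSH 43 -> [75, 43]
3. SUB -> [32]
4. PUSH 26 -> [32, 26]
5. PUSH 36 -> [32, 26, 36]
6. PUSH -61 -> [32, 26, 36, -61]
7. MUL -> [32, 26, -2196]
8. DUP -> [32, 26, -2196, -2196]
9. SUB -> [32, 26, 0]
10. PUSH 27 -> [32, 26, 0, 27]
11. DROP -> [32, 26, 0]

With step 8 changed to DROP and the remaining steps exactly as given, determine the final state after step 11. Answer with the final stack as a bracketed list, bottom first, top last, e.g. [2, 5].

[6]

(re-executing from step 8 with the substitution; state before step 8: [32, 26, -2196])
8. DROP -> [32, 26]
9. SUB -> [6]
10. PUSH 27 -> [6, 27]
11. DROP -> [6]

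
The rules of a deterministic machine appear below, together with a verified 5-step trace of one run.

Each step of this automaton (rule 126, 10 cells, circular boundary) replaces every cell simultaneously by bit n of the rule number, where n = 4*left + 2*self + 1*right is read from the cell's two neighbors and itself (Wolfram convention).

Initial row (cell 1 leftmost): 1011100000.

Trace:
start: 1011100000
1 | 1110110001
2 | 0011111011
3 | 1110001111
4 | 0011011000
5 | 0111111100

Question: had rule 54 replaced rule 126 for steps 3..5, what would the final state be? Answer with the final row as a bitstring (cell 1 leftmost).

(re-executing steps 3..5 under rule 54; state before step 3: 0011111011)
3 | 1100000100
4 | 0010001111
5 | 1111010000

1111010000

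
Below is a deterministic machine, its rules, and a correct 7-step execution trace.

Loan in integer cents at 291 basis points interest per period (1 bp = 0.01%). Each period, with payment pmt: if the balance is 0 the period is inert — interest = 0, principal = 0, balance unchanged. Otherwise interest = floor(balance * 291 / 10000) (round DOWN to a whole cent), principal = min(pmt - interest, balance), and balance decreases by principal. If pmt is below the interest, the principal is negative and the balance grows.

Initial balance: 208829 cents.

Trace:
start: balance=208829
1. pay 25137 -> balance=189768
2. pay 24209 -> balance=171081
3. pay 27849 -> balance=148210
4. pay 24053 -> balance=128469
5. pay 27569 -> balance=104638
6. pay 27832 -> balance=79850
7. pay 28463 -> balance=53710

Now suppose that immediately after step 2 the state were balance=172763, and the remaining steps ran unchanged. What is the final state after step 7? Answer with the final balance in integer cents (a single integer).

state after step 2 := balance=172763
3. pay 27849 -> balance=149941
4. pay 24053 -> balance=130251
5. pay 27569 -> balance=106472
6. pay 27832 -> balance=81738
7. pay 28463 -> balance=55653

55653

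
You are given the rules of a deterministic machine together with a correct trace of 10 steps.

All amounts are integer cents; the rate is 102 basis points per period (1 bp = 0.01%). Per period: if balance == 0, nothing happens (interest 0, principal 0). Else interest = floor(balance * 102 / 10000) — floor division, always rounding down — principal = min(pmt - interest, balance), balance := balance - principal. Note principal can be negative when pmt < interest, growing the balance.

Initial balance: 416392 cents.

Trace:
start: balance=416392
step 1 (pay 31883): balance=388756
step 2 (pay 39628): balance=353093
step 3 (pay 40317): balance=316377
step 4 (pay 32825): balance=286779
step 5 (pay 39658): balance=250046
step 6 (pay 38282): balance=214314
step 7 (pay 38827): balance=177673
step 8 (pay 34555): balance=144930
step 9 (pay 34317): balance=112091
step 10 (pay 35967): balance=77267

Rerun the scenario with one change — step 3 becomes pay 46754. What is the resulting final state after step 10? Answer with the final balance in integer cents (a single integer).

70354

(re-executing from step 3 with the substitution; state before step 3: balance=353093)
step 3 (pay 46754): balance=309940
step 4 (pay 32825): balance=280276
step 5 (pay 39658): balance=243476
step 6 (pay 38282): balance=207677
step 7 (pay 38827): balance=170968
step 8 (pay 34555): balance=138156
step 9 (pay 34317): balance=105248
step 10 (pay 35967): balance=70354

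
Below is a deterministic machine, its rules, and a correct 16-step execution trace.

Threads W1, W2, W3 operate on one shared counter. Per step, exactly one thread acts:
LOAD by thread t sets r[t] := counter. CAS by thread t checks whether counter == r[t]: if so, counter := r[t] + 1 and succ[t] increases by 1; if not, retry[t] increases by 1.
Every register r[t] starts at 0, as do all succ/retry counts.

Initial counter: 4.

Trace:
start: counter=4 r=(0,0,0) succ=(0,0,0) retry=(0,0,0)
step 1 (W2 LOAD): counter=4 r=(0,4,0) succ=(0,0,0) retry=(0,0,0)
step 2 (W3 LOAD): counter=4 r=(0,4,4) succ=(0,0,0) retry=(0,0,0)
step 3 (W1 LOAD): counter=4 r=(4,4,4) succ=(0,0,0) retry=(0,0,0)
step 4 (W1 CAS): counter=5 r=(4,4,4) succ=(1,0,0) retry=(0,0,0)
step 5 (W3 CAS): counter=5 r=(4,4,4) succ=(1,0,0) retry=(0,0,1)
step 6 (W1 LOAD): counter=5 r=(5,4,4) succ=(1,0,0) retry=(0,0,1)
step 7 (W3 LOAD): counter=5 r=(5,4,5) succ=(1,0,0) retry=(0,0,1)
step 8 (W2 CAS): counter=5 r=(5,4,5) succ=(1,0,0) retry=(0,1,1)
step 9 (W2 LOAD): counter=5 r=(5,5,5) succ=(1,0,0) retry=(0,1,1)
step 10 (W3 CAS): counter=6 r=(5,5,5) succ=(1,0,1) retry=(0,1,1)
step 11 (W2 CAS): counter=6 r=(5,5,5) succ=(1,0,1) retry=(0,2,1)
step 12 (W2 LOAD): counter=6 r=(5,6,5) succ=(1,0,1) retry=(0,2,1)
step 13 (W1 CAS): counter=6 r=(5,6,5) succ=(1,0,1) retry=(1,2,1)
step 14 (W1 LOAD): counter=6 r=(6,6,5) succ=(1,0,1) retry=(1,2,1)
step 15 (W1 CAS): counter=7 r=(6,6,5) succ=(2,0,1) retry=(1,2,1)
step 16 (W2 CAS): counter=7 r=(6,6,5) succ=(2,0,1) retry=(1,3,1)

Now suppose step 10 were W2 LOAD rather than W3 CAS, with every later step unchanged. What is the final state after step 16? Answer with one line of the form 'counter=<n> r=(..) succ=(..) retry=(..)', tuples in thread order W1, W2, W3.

(re-executing from step 10 with the substitution; state before step 10: counter=5 r=(5,5,5) succ=(1,0,0) retry=(0,1,1))
step 10 (W2 LOAD): counter=5 r=(5,5,5) succ=(1,0,0) retry=(0,1,1)
step 11 (W2 CAS): counter=6 r=(5,5,5) succ=(1,1,0) retry=(0,1,1)
step 12 (W2 LOAD): counter=6 r=(5,6,5) succ=(1,1,0) retry=(0,1,1)
step 13 (W1 CAS): counter=6 r=(5,6,5) succ=(1,1,0) retry=(1,1,1)
step 14 (W1 LOAD): counter=6 r=(6,6,5) succ=(1,1,0) retry=(1,1,1)
step 15 (W1 CAS): counter=7 r=(6,6,5) succ=(2,1,0) retry=(1,1,1)
step 16 (W2 CAS): counter=7 r=(6,6,5) succ=(2,1,0) retry=(1,2,1)

counter=7 r=(6,6,5) succ=(2,1,0) retry=(1,2,1)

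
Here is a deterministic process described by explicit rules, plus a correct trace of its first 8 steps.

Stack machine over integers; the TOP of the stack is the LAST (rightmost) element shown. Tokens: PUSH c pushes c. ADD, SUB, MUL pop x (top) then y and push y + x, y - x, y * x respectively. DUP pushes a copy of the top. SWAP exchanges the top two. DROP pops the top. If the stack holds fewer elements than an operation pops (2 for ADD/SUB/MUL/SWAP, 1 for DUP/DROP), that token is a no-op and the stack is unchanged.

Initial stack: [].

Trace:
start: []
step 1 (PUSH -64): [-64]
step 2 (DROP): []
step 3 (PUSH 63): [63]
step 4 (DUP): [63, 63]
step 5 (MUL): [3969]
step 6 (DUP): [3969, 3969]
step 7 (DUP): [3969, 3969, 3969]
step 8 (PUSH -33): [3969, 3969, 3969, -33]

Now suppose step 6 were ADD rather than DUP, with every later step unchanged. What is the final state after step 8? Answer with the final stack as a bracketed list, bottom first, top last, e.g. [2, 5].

(re-executing from step 6 with the substitution; state before step 6: [3969])
step 6 (ADD): [3969]
step 7 (DUP): [3969, 3969]
step 8 (PUSH -33): [3969, 3969, -33]

[3969, 3969, -33]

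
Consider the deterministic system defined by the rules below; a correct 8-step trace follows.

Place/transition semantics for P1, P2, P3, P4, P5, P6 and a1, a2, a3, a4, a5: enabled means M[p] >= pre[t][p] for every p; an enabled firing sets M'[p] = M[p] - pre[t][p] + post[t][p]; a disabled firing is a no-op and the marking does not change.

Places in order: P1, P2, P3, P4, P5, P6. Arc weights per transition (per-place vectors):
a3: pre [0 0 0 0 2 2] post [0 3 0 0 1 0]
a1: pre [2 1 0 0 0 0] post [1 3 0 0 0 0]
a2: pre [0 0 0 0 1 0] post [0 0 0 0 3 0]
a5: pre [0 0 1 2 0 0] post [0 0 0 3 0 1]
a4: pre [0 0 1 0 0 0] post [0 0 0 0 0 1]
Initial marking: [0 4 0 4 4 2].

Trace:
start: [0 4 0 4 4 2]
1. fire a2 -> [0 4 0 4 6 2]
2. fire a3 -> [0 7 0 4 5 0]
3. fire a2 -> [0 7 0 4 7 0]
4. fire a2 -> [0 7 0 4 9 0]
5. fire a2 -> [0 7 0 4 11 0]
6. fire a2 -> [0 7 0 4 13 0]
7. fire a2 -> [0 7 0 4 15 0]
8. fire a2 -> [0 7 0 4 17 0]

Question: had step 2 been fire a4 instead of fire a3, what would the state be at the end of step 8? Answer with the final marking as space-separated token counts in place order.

0 4 0 4 18 2

(re-executing from step 2 with the substitution; state before step 2: [0 4 0 4 6 2])
2. fire a4 -> [0 4 0 4 6 2]
3. fire a2 -> [0 4 0 4 8 2]
4. fire a2 -> [0 4 0 4 10 2]
5. fire a2 -> [0 4 0 4 12 2]
6. fire a2 -> [0 4 0 4 14 2]
7. fire a2 -> [0 4 0 4 16 2]
8. fire a2 -> [0 4 0 4 18 2]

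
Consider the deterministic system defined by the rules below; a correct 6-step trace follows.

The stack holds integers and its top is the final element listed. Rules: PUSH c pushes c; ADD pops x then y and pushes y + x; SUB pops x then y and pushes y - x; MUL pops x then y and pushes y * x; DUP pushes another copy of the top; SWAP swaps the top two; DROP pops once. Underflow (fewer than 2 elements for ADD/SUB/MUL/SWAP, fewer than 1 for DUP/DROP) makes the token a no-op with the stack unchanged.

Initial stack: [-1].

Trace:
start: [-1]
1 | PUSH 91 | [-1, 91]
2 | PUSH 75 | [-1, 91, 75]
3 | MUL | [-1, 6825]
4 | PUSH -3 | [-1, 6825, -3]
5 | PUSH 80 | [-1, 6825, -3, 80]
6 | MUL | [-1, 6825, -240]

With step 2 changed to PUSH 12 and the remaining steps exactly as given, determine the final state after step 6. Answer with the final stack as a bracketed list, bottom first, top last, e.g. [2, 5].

[-1, 1092, -240]

(re-executing from step 2 with the substitution; state before step 2: [-1, 91])
2 | PUSH 12 | [-1, 91, 12]
3 | MUL | [-1, 1092]
4 | PUSH -3 | [-1, 1092, -3]
5 | PUSH 80 | [-1, 1092, -3, 80]
6 | MUL | [-1, 1092, -240]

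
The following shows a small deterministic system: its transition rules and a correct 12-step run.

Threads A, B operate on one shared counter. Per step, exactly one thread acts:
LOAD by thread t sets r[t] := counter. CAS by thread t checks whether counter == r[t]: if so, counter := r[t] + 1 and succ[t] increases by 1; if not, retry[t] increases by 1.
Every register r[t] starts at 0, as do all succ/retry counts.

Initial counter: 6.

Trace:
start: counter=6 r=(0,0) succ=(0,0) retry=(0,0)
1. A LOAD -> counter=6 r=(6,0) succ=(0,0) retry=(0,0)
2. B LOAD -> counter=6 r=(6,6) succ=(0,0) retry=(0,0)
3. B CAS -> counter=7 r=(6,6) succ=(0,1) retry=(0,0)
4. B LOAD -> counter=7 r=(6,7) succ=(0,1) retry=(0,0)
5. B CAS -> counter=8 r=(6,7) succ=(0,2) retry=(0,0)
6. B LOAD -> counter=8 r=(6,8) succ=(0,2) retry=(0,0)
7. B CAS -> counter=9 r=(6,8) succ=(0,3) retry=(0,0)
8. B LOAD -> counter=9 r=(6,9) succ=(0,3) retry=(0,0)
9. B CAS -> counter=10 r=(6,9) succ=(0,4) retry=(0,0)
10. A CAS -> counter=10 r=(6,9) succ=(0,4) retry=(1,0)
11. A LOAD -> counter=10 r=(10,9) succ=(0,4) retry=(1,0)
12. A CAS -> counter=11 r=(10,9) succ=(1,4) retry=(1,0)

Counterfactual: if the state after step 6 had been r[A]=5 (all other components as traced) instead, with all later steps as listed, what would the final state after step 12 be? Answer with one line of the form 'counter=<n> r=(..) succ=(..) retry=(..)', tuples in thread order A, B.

state after step 6 := counter=8 r=(5,8) succ=(0,2) retry=(0,0)
7. B CAS -> counter=9 r=(5,8) succ=(0,3) retry=(0,0)
8. B LOAD -> counter=9 r=(5,9) succ=(0,3) retry=(0,0)
9. B CAS -> counter=10 r=(5,9) succ=(0,4) retry=(0,0)
10. A CAS -> counter=10 r=(5,9) succ=(0,4) retry=(1,0)
11. A LOAD -> counter=10 r=(10,9) succ=(0,4) retry=(1,0)
12. A CAS -> counter=11 r=(10,9) succ=(1,4) retry=(1,0)

counter=11 r=(10,9) succ=(1,4) retry=(1,0)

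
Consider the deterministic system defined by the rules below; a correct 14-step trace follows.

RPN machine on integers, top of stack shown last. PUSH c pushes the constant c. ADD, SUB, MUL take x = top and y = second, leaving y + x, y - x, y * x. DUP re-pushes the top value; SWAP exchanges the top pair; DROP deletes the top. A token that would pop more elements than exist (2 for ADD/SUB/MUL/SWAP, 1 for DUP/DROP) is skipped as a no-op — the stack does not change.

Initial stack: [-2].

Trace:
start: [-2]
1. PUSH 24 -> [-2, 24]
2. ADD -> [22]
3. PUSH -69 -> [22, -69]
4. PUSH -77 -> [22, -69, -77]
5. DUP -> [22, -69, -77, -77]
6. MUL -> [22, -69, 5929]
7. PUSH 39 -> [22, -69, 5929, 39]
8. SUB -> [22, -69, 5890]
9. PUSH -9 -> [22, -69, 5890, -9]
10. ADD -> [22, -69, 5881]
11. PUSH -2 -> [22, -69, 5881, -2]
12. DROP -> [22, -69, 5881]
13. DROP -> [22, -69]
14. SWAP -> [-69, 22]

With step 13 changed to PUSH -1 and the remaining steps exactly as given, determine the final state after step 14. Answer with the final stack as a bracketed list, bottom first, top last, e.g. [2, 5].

(re-executing from step 13 with the substitution; state before step 13: [22, -69, 5881])
13. PUSH -1 -> [22, -69, 5881, -1]
14. SWAP -> [22, -69, -1, 5881]

[22, -69, -1, 5881]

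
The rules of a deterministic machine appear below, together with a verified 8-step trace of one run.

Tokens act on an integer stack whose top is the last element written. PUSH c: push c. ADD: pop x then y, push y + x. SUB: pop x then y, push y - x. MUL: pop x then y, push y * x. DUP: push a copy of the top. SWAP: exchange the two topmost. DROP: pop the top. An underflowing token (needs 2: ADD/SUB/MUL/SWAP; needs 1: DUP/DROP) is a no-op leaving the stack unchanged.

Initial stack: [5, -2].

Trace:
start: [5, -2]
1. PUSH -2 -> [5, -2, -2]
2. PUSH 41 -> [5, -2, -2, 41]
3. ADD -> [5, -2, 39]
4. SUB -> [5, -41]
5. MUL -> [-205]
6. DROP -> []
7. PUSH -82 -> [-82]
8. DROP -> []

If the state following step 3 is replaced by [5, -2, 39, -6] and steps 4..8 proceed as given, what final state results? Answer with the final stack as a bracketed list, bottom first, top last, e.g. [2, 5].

[5]

state after step 3 := [5, -2, 39, -6]
4. SUB -> [5, -2, 45]
5. MUL -> [5, -90]
6. DROP -> [5]
7. PUSH -82 -> [5, -82]
8. DROP -> [5]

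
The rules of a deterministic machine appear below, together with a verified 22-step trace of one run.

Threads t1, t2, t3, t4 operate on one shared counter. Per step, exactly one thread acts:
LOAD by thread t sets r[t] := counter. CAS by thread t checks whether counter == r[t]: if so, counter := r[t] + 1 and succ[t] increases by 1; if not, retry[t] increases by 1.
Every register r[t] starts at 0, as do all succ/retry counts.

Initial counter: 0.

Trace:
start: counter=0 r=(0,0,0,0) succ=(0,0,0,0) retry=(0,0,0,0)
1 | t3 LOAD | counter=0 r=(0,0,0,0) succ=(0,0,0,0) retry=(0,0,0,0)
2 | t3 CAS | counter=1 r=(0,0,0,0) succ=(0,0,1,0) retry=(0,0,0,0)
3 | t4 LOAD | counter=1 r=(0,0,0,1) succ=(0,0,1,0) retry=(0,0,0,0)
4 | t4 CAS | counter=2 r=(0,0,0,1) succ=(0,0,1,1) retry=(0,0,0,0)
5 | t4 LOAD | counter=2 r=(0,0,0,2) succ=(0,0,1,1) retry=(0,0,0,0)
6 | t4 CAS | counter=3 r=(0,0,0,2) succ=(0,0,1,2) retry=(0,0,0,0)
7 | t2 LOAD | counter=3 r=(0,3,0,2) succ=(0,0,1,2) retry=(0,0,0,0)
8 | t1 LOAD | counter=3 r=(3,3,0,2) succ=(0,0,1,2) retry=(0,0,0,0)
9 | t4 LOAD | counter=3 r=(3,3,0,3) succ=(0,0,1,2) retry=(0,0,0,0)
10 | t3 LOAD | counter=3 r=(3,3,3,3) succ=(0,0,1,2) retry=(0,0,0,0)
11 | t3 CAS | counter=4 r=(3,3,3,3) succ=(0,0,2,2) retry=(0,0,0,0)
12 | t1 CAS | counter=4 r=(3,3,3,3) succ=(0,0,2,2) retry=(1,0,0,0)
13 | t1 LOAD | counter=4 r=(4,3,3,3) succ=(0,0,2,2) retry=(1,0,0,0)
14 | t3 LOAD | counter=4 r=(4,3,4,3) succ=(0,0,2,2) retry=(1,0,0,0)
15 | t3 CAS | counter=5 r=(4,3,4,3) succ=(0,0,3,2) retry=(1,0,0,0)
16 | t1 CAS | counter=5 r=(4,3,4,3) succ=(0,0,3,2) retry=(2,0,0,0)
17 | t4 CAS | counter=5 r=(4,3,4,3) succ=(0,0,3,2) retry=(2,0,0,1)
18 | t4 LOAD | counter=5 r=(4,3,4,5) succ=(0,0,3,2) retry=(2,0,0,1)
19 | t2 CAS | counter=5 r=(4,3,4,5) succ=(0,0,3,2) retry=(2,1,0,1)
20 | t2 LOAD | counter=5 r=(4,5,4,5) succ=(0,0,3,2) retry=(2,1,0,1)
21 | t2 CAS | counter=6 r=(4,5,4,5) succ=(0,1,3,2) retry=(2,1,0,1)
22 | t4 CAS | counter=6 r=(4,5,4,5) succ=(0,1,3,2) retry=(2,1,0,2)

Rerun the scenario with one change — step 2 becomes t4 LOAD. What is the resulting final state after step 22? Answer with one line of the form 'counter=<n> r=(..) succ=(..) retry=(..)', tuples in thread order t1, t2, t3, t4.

(re-executing from step 2 with the substitution; state before step 2: counter=0 r=(0,0,0,0) succ=(0,0,0,0) retry=(0,0,0,0))
2 | t4 LOAD | counter=0 r=(0,0,0,0) succ=(0,0,0,0) retry=(0,0,0,0)
3 | t4 LOAD | counter=0 r=(0,0,0,0) succ=(0,0,0,0) retry=(0,0,0,0)
4 | t4 CAS | counter=1 r=(0,0,0,0) succ=(0,0,0,1) retry=(0,0,0,0)
5 | t4 LOAD | counter=1 r=(0,0,0,1) succ=(0,0,0,1) retry=(0,0,0,0)
6 | t4 CAS | counter=2 r=(0,0,0,1) succ=(0,0,0,2) retry=(0,0,0,0)
7 | t2 LOAD | counter=2 r=(0,2,0,1) succ=(0,0,0,2) retry=(0,0,0,0)
8 | t1 LOAD | counter=2 r=(2,2,0,1) succ=(0,0,0,2) retry=(0,0,0,0)
9 | t4 LOAD | counter=2 r=(2,2,0,2) succ=(0,0,0,2) retry=(0,0,0,0)
10 | t3 LOAD | counter=2 r=(2,2,2,2) succ=(0,0,0,2) retry=(0,0,0,0)
11 | t3 CAS | counter=3 r=(2,2,2,2) succ=(0,0,1,2) retry=(0,0,0,0)
12 | t1 CAS | counter=3 r=(2,2,2,2) succ=(0,0,1,2) retry=(1,0,0,0)
13 | t1 LOAD | counter=3 r=(3,2,2,2) succ=(0,0,1,2) retry=(1,0,0,0)
14 | t3 LOAD | counter=3 r=(3,2,3,2) succ=(0,0,1,2) retry=(1,0,0,0)
15 | t3 CAS | counter=4 r=(3,2,3,2) succ=(0,0,2,2) retry=(1,0,0,0)
16 | t1 CAS | counter=4 r=(3,2,3,2) succ=(0,0,2,2) retry=(2,0,0,0)
17 | t4 CAS | counter=4 r=(3,2,3,2) succ=(0,0,2,2) retry=(2,0,0,1)
18 | t4 LOAD | counter=4 r=(3,2,3,4) succ=(0,0,2,2) retry=(2,0,0,1)
19 | t2 CAS | counter=4 r=(3,2,3,4) succ=(0,0,2,2) retry=(2,1,0,1)
20 | t2 LOAD | counter=4 r=(3,4,3,4) succ=(0,0,2,2) retry=(2,1,0,1)
21 | t2 CAS | counter=5 r=(3,4,3,4) succ=(0,1,2,2) retry=(2,1,0,1)
22 | t4 CAS | counter=5 r=(3,4,3,4) succ=(0,1,2,2) retry=(2,1,0,2)

counter=5 r=(3,4,3,4) succ=(0,1,2,2) retry=(2,1,0,2)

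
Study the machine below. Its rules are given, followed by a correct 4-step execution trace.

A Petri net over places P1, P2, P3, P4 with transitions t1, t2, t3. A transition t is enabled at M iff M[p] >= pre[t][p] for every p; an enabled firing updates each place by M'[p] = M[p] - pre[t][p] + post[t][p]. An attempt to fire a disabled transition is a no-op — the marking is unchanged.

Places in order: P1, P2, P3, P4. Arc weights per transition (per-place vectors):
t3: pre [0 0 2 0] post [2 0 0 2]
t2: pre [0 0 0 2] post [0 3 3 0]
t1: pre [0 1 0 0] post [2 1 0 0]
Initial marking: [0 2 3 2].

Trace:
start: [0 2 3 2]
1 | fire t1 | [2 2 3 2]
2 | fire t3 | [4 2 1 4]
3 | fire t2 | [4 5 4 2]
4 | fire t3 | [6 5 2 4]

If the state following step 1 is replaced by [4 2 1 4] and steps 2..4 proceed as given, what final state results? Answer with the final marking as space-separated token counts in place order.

6 5 2 4

state after step 1 := [4 2 1 4]
2 | fire t3 | [4 2 1 4]
3 | fire t2 | [4 5 4 2]
4 | fire t3 | [6 5 2 4]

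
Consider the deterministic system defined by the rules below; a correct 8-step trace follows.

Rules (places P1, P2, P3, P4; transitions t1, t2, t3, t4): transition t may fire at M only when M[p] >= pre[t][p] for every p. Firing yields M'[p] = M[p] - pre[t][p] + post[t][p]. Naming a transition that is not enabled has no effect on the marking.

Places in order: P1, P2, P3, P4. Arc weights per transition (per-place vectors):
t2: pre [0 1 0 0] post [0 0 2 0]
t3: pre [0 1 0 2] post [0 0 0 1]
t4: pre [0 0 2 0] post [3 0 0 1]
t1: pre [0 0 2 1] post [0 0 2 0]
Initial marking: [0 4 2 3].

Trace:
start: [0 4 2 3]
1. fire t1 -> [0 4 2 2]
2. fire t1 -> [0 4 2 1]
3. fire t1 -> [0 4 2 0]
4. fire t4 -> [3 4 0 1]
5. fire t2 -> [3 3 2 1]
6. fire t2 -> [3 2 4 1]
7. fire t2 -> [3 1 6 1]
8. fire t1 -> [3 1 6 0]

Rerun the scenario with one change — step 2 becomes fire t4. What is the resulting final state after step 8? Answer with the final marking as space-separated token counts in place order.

3 1 6 2

(re-executing from step 2 with the substitution; state before step 2: [0 4 2 2])
2. fire t4 -> [3 4 0 3]
3. fire t1 -> [3 4 0 3]
4. fire t4 -> [3 4 0 3]
5. fire t2 -> [3 3 2 3]
6. fire t2 -> [3 2 4 3]
7. fire t2 -> [3 1 6 3]
8. fire t1 -> [3 1 6 2]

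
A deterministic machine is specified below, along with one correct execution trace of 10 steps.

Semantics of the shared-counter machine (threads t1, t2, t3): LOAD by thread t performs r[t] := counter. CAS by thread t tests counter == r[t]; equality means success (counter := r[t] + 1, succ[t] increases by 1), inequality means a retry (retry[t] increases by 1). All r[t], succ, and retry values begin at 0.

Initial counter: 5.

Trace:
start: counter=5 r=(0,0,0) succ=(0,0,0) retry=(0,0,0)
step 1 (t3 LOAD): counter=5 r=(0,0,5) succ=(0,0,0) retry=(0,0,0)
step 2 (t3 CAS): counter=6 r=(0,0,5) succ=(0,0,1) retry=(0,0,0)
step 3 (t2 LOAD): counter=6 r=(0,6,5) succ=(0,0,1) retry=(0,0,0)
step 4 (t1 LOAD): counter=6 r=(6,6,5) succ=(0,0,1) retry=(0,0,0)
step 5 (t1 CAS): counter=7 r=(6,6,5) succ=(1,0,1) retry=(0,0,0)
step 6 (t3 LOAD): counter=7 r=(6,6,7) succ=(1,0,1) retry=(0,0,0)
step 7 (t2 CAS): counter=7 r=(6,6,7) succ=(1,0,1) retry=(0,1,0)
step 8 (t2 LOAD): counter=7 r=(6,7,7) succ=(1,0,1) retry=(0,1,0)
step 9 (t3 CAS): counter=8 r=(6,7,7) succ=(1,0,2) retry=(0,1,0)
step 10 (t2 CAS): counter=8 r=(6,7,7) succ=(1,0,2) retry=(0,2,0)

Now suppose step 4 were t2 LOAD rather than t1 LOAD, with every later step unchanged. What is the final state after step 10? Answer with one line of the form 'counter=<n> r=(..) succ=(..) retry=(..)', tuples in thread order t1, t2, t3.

(re-executing from step 4 with the substitution; state before step 4: counter=6 r=(0,6,5) succ=(0,0,1) retry=(0,0,0))
step 4 (t2 LOAD): counter=6 r=(0,6,5) succ=(0,0,1) retry=(0,0,0)
step 5 (t1 CAS): counter=6 r=(0,6,5) succ=(0,0,1) retry=(1,0,0)
step 6 (t3 LOAD): counter=6 r=(0,6,6) succ=(0,0,1) retry=(1,0,0)
step 7 (t2 CAS): counter=7 r=(0,6,6) succ=(0,1,1) retry=(1,0,0)
step 8 (t2 LOAD): counter=7 r=(0,7,6) succ=(0,1,1) retry=(1,0,0)
step 9 (t3 CAS): counter=7 r=(0,7,6) succ=(0,1,1) retry=(1,0,1)
step 10 (t2 CAS): counter=8 r=(0,7,6) succ=(0,2,1) retry=(1,0,1)

counter=8 r=(0,7,6) succ=(0,2,1) retry=(1,0,1)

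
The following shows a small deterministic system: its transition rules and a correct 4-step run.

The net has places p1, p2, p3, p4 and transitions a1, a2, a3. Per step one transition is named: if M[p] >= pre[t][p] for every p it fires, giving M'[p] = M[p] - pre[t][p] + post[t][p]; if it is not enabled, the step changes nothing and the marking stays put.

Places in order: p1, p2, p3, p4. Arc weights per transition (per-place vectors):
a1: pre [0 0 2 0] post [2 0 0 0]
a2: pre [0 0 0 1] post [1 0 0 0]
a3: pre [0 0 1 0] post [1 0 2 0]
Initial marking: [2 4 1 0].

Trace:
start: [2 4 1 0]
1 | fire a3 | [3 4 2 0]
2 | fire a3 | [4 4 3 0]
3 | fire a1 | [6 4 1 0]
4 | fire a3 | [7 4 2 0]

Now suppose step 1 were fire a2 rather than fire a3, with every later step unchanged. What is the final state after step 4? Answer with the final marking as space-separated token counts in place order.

5 4 0 0

(re-executing from step 1 with the substitution; state before step 1: [2 4 1 0])
1 | fire a2 | [2 4 1 0]
2 | fire a3 | [3 4 2 0]
3 | fire a1 | [5 4 0 0]
4 | fire a3 | [5 4 0 0]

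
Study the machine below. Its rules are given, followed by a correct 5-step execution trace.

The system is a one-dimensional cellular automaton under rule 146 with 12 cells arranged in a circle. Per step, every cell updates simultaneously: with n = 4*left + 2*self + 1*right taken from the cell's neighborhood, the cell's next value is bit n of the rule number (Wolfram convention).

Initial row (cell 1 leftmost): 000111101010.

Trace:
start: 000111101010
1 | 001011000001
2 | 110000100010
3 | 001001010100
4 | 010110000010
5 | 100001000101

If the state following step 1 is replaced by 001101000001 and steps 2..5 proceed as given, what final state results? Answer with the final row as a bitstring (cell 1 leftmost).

state after step 1 := 001101000001
2 | 110000100010
3 | 001001010100
4 | 010110000010
5 | 100001000101

100001000101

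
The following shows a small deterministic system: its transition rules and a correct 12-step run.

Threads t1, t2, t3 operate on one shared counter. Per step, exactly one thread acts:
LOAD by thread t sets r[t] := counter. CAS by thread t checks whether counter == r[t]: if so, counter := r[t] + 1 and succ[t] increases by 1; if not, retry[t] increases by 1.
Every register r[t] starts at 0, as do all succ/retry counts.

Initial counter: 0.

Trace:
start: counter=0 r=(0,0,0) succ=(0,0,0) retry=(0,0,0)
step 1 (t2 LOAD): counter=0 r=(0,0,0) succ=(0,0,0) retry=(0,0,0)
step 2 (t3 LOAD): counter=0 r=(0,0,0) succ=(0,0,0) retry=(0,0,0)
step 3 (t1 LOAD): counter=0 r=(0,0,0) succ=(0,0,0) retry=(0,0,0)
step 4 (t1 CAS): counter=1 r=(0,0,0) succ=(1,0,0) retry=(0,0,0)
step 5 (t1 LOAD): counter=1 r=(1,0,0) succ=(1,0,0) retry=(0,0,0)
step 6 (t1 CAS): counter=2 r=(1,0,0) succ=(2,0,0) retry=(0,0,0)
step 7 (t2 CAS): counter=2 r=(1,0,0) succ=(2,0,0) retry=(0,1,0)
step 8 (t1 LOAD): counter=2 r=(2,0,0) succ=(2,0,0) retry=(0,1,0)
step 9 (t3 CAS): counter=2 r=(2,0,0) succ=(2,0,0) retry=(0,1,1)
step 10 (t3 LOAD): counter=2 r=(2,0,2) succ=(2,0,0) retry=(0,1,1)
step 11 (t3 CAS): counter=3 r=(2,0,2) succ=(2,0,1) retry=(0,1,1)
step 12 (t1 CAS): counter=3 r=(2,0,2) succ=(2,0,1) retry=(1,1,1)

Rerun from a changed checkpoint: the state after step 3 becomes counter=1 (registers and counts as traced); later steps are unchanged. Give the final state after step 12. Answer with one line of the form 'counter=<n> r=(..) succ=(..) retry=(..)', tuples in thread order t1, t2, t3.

state after step 3 := counter=1 r=(0,0,0) succ=(0,0,0) retry=(0,0,0)
step 4 (t1 CAS): counter=1 r=(0,0,0) succ=(0,0,0) retry=(1,0,0)
step 5 (t1 LOAD): counter=1 r=(1,0,0) succ=(0,0,0) retry=(1,0,0)
step 6 (t1 CAS): counter=2 r=(1,0,0) succ=(1,0,0) retry=(1,0,0)
step 7 (t2 CAS): counter=2 r=(1,0,0) succ=(1,0,0) retry=(1,1,0)
step 8 (t1 LOAD): counter=2 r=(2,0,0) succ=(1,0,0) retry=(1,1,0)
step 9 (t3 CAS): counter=2 r=(2,0,0) succ=(1,0,0) retry=(1,1,1)
step 10 (t3 LOAD): counter=2 r=(2,0,2) succ=(1,0,0) retry=(1,1,1)
step 11 (t3 CAS): counter=3 r=(2,0,2) succ=(1,0,1) retry=(1,1,1)
step 12 (t1 CAS): counter=3 r=(2,0,2) succ=(1,0,1) retry=(2,1,1)

counter=3 r=(2,0,2) succ=(1,0,1) retry=(2,1,1)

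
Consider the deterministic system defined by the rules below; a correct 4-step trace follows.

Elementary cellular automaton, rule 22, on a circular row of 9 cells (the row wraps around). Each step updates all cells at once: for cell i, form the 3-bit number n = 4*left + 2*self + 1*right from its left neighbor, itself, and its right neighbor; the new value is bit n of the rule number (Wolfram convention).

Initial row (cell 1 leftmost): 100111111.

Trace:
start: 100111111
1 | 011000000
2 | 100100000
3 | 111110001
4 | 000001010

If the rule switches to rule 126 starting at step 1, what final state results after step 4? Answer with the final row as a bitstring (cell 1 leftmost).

000001110

(re-executing steps 1..4 under rule 126; state before step 1: 100111111)
1 | 111100000
2 | 100110001
3 | 111111011
4 | 000001110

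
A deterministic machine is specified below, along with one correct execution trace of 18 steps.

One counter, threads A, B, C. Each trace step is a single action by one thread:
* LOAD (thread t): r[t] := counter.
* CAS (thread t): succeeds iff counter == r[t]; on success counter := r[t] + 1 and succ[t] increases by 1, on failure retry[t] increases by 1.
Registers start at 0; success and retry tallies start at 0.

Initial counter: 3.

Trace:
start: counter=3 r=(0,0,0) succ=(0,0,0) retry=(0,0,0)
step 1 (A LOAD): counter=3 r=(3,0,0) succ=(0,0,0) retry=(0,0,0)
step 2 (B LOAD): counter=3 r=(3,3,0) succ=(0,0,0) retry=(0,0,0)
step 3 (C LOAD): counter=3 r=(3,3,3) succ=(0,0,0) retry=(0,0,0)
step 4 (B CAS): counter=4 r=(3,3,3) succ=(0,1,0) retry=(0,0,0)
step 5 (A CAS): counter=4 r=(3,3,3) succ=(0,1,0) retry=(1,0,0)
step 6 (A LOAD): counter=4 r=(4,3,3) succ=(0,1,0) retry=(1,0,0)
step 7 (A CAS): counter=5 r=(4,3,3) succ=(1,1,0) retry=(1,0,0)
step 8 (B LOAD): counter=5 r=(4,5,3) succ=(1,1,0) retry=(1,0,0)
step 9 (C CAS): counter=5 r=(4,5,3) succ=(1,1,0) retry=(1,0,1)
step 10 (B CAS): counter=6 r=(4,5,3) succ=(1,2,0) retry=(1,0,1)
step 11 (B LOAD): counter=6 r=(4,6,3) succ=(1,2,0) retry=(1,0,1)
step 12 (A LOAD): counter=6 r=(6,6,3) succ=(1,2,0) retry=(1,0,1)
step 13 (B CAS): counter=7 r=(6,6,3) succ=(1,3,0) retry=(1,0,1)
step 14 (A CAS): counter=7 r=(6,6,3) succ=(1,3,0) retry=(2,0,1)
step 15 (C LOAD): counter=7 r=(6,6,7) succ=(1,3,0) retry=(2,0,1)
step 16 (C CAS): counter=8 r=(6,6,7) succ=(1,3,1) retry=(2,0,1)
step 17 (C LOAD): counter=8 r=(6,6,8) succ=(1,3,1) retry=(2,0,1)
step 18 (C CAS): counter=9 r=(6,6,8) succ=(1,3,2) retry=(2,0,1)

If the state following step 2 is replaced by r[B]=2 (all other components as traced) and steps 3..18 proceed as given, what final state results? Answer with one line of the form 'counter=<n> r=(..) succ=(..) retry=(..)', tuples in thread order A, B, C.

state after step 2 := counter=3 r=(3,2,0) succ=(0,0,0) retry=(0,0,0)
step 3 (C LOAD): counter=3 r=(3,2,3) succ=(0,0,0) retry=(0,0,0)
step 4 (B CAS): counter=3 r=(3,2,3) succ=(0,0,0) retry=(0,1,0)
step 5 (A CAS): counter=4 r=(3,2,3) succ=(1,0,0) retry=(0,1,0)
step 6 (A LOAD): counter=4 r=(4,2,3) succ=(1,0,0) retry=(0,1,0)
step 7 (A CAS): counter=5 r=(4,2,3) succ=(2,0,0) retry=(0,1,0)
step 8 (B LOAD): counter=5 r=(4,5,3) succ=(2,0,0) retry=(0,1,0)
step 9 (C CAS): counter=5 r=(4,5,3) succ=(2,0,0) retry=(0,1,1)
step 10 (B CAS): counter=6 r=(4,5,3) succ=(2,1,0) retry=(0,1,1)
step 11 (B LOAD): counter=6 r=(4,6,3) succ=(2,1,0) retry=(0,1,1)
step 12 (A LOAD): counter=6 r=(6,6,3) succ=(2,1,0) retry=(0,1,1)
step 13 (B CAS): counter=7 r=(6,6,3) succ=(2,2,0) retry=(0,1,1)
step 14 (A CAS): counter=7 r=(6,6,3) succ=(2,2,0) retry=(1,1,1)
step 15 (C LOAD): counter=7 r=(6,6,7) succ=(2,2,0) retry=(1,1,1)
step 16 (C CAS): counter=8 r=(6,6,7) succ=(2,2,1) retry=(1,1,1)
step 17 (C LOAD): counter=8 r=(6,6,8) succ=(2,2,1) retry=(1,1,1)
step 18 (C CAS): counter=9 r=(6,6,8) succ=(2,2,2) retry=(1,1,1)

counter=9 r=(6,6,8) succ=(2,2,2) retry=(1,1,1)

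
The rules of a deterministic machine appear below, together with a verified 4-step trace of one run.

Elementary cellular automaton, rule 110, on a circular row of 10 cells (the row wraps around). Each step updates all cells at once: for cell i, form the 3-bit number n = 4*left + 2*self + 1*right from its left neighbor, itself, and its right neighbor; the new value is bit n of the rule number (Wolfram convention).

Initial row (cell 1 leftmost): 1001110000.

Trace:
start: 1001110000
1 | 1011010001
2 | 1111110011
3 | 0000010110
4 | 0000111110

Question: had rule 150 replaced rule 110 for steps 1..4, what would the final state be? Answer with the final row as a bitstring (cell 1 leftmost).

(re-executing steps 1..4 under rule 150; state before step 1: 1001110000)
1 | 1110101001
2 | 1100101110
3 | 0011100100
4 | 0101011110

0101011110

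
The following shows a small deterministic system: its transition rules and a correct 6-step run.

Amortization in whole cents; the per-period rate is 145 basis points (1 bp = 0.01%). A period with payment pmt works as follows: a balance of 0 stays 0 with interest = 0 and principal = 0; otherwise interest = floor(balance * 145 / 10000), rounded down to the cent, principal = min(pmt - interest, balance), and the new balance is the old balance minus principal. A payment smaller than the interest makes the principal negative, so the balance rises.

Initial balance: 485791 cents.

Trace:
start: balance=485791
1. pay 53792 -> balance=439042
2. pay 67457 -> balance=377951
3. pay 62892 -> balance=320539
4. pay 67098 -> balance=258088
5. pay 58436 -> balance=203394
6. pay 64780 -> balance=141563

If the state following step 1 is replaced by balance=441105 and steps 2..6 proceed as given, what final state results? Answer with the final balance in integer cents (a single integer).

143779

state after step 1 := balance=441105
2. pay 67457 -> balance=380044
3. pay 62892 -> balance=322662
4. pay 67098 -> balance=260242
5. pay 58436 -> balance=205579
6. pay 64780 -> balance=143779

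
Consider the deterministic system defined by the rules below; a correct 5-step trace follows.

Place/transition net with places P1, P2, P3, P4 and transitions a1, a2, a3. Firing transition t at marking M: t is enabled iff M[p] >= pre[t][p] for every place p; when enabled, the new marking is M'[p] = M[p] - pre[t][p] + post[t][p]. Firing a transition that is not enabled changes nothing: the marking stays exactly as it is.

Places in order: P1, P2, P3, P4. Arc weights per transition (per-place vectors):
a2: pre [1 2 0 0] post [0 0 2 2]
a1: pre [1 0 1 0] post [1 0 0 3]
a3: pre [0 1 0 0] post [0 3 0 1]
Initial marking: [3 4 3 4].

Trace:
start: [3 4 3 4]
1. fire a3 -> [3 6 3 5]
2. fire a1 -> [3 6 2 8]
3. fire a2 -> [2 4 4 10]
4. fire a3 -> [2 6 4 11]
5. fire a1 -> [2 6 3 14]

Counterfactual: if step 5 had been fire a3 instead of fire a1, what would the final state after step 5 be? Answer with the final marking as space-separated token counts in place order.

2 8 4 12

(re-executing from step 5 with the substitution; state before step 5: [2 6 4 11])
5. fire a3 -> [2 8 4 12]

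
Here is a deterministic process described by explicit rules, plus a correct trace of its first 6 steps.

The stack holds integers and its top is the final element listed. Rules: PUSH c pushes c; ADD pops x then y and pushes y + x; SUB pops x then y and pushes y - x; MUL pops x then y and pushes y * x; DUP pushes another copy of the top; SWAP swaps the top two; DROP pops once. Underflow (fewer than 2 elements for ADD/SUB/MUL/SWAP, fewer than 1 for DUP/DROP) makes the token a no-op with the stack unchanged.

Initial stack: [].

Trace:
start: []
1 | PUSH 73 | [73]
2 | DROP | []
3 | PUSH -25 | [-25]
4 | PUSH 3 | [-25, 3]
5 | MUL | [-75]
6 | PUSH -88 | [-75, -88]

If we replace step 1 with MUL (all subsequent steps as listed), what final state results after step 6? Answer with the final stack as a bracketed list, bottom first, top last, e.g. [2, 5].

[-75, -88]

(re-executing from step 1 with the substitution; state before step 1: [])
1 | MUL | []
2 | DROP | []
3 | PUSH -25 | [-25]
4 | PUSH 3 | [-25, 3]
5 | MUL | [-75]
6 | PUSH -88 | [-75, -88]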